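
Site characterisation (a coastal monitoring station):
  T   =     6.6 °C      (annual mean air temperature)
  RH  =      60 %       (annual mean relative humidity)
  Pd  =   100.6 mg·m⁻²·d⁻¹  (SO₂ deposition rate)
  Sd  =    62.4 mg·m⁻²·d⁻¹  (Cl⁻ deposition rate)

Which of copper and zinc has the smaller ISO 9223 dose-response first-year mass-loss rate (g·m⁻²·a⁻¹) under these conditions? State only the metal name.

copper: T≤10 °C ⇒ hinge +0.126·(6.6−10) = -0.4284
  Pd branch = 0.0053·Pd^0.26·e^(0.059·RH+f) = 0.3947 μm/a
  Sd branch = 0.01025·Sd^0.27·e^(0.036·RH+0.049·T) = 0.3749 μm/a
  r_corr = 0.3947 + 0.3749 = 0.7697 μm/a
  mass loss = 0.7697 μm/a × 8.96 g/cm³ = 6.896 g·m⁻²·a⁻¹
zinc: temperature factor f = +0.038·(-3.4) = -0.1292
  Pd branch = 0.0129·Pd^0.44·e^(0.046·RH+f) = 1.362 μm/a
  Sd branch = 0.0175·Sd^0.57·e^(0.008·RH+0.085·T) = 0.5229 μm/a
  r_corr = 1.362 + 0.5229 = 1.885 μm/a
  mass loss = 1.885 μm/a × 7.14 g/cm³ = 13.46 g·m⁻²·a⁻¹
Ordering by g·m⁻²·a⁻¹: zinc (13.5) > copper (6.9)

copper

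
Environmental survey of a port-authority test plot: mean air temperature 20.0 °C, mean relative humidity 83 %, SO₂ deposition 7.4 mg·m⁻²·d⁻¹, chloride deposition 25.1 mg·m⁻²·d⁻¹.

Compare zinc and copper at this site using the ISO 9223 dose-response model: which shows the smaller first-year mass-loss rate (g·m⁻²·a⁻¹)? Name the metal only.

zinc

zinc: T>10 °C ⇒ hinge -0.071·(20.0−10) = -0.7100
  SO₂ term: 0.0129·7.4^0.44·exp(0.046·83-0.7100) = 0.6964
  Sd branch = 0.0175·Sd^0.57·e^(0.008·RH+0.085·T) = 1.168 μm/a
  r_corr = 0.6964 + 1.168 = 1.865 μm/a
  mass loss = 1.865 μm/a × 7.14 g/cm³ = 13.31 g·m⁻²·a⁻¹
copper: f(T) = -0.080·(T−10) [T>10 °C] = -0.8000
  SO₂ term: 0.0053·7.4^0.26·exp(0.059·83-0.8000) = 0.5365
  Sd branch = 0.01025·Sd^0.27·e^(0.036·RH+0.049·T) = 1.294 μm/a
  sum: 0.5365 + 1.294 → r_corr = 1.83 μm/a
  mass loss = 1.83 μm/a × 8.96 g/cm³ = 16.4 g·m⁻²·a⁻¹
Ordering by g·m⁻²·a⁻¹: copper (16.4) > zinc (13.3)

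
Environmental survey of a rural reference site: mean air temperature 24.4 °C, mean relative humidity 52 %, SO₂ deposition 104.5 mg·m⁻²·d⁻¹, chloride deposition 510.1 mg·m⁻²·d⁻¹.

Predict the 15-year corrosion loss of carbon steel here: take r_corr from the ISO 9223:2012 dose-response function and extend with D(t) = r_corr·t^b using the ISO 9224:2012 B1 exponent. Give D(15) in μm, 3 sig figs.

D(15) = 403 μm

carbon steel: temperature factor f = -0.054·(14.4) = -0.7776
  SO₂ term: 1.77·104.5^0.52·exp(0.02·52-0.7776) = 25.82
  Cl⁻ term: 0.102·510.1^0.62·exp(0.033·52+0.04·24.4) = 71.86
  r_corr = 25.82 + 71.86 = 97.67 μm/a
Long-term exponent b (ISO 9224 Table 2, B1) = 0.523
  D(15) = 97.67 × 15^0.523 = 97.67 × 4.122 = 402.6 μm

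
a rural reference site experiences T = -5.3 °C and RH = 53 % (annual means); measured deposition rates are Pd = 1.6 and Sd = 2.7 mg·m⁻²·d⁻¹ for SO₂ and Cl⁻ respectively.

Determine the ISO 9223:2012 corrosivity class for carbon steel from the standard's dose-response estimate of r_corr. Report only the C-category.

C2

carbon steel: T≤10 °C ⇒ hinge +0.150·(-5.3−10) = -2.2950
  SO₂ term: 1.77·1.6^0.52·exp(0.02·53-2.2950) = 0.6573
  Cl⁻ term: 0.102·2.7^0.62·exp(0.033·53+0.04·-5.3) = 0.8781
  sum: 0.6573 + 0.8781 → r_corr = 1.535 μm/a
Category bounds: 1.3…25 μm/a bracket r_corr ⇒ C2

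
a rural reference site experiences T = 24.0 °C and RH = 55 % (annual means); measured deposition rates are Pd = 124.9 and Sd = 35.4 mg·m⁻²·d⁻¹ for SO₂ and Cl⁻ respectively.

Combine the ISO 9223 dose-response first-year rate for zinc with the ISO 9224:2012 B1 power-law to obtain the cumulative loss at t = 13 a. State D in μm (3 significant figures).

D(13) = 16.9 μm

zinc: temperature factor f = -0.071·(14.0) = -0.9940
  SO₂ term: 0.0129·124.9^0.44·exp(0.046·55-0.9940) = 0.5014
  Cl⁻ term: 0.0175·35.4^0.57·exp(0.008·55+0.085·24.0) = 1.596
  sum: 0.5014 + 1.596 → r_corr = 2.097 μm/a
Long-term exponent b (ISO 9224 Table 2, B1) = 0.813
  D(13) = 2.097 × 13^0.813 = 2.097 × 8.047 = 16.88 μm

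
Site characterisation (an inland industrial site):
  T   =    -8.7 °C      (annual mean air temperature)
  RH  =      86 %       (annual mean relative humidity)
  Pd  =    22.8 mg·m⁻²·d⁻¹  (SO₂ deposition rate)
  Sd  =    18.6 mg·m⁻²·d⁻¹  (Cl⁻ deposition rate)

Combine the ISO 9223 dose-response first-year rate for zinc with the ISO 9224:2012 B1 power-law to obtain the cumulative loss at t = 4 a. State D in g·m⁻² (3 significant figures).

zinc: T≤10 °C ⇒ hinge +0.038·(-8.7−10) = -0.7106
  SO₂ term: 0.0129·22.8^0.44·exp(0.046·86-0.7106) = 1.311
  Cl⁻ term: 0.0175·18.6^0.57·exp(0.008·86+0.085·-8.7) = 0.08796
  sum: 1.311 + 0.08796 → r_corr = 1.399 μm/a
Power-law: D(4) = r_corr · 4^0.813
  D(4) = 1.399 × 4^0.813 = 1.399 × 3.087 = 4.317 μm
  Mass loss = 4.317 μm × 7.14 g/cm³ = 30.83 g·m⁻²

D(4) = 30.8 g·m⁻²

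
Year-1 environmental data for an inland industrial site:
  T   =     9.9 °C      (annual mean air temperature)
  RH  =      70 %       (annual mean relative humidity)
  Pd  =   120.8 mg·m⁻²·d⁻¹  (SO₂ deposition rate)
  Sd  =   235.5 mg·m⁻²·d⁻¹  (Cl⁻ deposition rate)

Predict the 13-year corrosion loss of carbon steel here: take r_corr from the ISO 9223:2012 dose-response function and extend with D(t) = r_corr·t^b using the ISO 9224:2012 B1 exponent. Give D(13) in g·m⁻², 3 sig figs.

carbon steel: f(T) = +0.150·(T−10) [T≤10 °C] = -0.0150
  sulphur-dioxide contribution → 85.54 μm/a
  chloride contribution → 45.13 μm/a
  total first-year rate 130.7 μm/a
ISO 9224: D(t) = r_corr · t^b with b = 0.523 (carbon steel, B1)
  D(13) = 130.7 × 13^0.523 = 130.7 × 3.825 = 499.7 μm
  Mass loss = 499.7 μm × 7.85 g/cm³ = 3923 g·m⁻²

D(13) = 3.92e+03 g·m⁻²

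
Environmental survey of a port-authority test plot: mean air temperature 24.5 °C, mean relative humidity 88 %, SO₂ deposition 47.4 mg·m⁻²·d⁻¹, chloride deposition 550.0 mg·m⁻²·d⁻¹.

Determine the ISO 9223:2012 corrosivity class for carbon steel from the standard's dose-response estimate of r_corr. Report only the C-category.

CX

carbon steel: T>10 °C ⇒ hinge -0.054·(24.5−10) = -0.7830
  Pd branch = 1.77·Pd^0.52·e^(0.02·RH+f) = 34.97 μm/a
  Sd branch = 0.102·Sd^0.62·e^(0.033·RH+0.04·T) = 248 μm/a
  sum: 34.97 + 248 → r_corr = 283 μm/a
283 μm/a falls in (200, 700] for carbon steel → category CX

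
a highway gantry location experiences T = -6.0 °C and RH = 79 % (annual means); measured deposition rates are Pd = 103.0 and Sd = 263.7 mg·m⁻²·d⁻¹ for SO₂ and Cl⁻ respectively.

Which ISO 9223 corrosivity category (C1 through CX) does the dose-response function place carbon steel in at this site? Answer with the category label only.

C3

carbon steel: T≤10 °C ⇒ hinge +0.150·(-6.0−10) = -2.4000
  SO₂ term: 1.77·103.0^0.52·exp(0.02·79-2.4000) = 8.68
  Cl⁻ term: 0.102·263.7^0.62·exp(0.033·79+0.04·-6.0) = 34.49
  r_corr = 8.68 + 34.49 = 43.17 μm/a
Category bounds: 25…50 μm/a bracket r_corr ⇒ C3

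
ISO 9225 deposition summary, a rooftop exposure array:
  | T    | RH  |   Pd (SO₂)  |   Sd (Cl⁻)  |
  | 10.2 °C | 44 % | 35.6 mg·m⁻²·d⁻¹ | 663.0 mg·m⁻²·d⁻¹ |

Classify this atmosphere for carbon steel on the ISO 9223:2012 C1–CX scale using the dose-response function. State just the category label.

carbon steel: f(T) = -0.054·(T−10) [T>10 °C] = -0.0108
  Pd branch = 1.77·Pd^0.52·e^(0.02·RH+f) = 27.05 μm/a
  Cl⁻ term: 0.102·663.0^0.62·exp(0.033·44+0.04·10.2) = 36.79
  sum: 27.05 + 36.79 → r_corr = 63.84 μm/a
Category bounds: 50…80 μm/a bracket r_corr ⇒ C4

C4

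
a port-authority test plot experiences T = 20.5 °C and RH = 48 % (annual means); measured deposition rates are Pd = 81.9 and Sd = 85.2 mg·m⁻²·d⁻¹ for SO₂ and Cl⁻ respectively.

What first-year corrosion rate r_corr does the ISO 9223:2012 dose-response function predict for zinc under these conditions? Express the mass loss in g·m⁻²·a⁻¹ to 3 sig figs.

zinc: T>10 °C ⇒ hinge -0.071·(20.5−10) = -0.7455
  Pd branch = 0.0129·Pd^0.44·e^(0.046·RH+f) = 0.3869 μm/a
  Cl⁻ term: 0.0175·85.2^0.57·exp(0.008·48+0.085·20.5) = 1.849
  r_corr = 0.3869 + 1.849 = 2.236 μm/a
Convert to mass loss: 2.236 μm/a × 7.14 g/cm³ = 15.96 g·m⁻²·a⁻¹

r_corr = 16.0 g·m⁻²·a⁻¹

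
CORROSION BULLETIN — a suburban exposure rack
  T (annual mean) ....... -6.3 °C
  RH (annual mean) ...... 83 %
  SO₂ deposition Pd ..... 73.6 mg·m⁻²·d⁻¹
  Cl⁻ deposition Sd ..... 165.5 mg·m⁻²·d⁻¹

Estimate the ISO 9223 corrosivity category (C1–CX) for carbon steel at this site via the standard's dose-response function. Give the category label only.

carbon steel: T≤10 °C ⇒ hinge +0.150·(-6.3−10) = -2.4450
  Pd branch = 1.77·Pd^0.52·e^(0.02·RH+f) = 7.548 μm/a
  Sd branch = 0.102·Sd^0.62·e^(0.033·RH+0.04·T) = 29.13 μm/a
  sum: 7.548 + 29.13 → r_corr = 36.68 μm/a
Category bounds: 25…50 μm/a bracket r_corr ⇒ C3

C3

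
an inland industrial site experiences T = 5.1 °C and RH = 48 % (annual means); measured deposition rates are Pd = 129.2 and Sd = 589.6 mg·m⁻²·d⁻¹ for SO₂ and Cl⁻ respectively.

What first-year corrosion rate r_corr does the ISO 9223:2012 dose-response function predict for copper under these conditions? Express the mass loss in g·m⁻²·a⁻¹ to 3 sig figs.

copper: T≤10 °C ⇒ hinge +0.126·(5.1−10) = -0.6174
  sulphur-dioxide contribution → 0.1718 μm/a
  chloride contribution → 0.4147 μm/a
  total first-year rate 0.5865 μm/a
Convert to mass loss: 0.5865 μm/a × 8.96 g/cm³ = 5.255 g·m⁻²·a⁻¹

r_corr = 5.26 g·m⁻²·a⁻¹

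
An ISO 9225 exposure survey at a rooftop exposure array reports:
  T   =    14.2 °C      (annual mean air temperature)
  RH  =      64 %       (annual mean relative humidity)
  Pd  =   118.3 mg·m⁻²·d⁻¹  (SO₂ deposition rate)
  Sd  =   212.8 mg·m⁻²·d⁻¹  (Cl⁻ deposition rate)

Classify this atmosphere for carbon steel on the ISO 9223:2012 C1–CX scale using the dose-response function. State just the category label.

C5

carbon steel: f(T) = -0.054·(T−10) [T>10 °C] = -0.2268
  Pd branch = 1.77·Pd^0.52·e^(0.02·RH+f) = 60.72 μm/a
  Sd branch = 0.102·Sd^0.62·e^(0.033·RH+0.04·T) = 41.29 μm/a
  sum: 60.72 + 41.29 → r_corr = 102 μm/a
102 μm/a falls in (80, 200] for carbon steel → category C5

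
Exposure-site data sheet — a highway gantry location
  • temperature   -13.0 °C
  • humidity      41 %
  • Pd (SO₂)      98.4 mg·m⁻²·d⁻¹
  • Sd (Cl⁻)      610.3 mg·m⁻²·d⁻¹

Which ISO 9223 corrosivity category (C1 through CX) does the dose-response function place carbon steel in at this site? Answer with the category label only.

C2

carbon steel: T≤10 °C ⇒ hinge +0.150·(-13.0−10) = -3.4500
  sulphur-dioxide contribution → 1.387 μm/a
  chloride contribution → 12.51 μm/a
  ⇒ r_corr(carbon steel) = 13.9 μm/a
ISO 9223 Table 2 (carbon steel): 1.3 < 13.9 ≤ 25 μm/a ⇒ C2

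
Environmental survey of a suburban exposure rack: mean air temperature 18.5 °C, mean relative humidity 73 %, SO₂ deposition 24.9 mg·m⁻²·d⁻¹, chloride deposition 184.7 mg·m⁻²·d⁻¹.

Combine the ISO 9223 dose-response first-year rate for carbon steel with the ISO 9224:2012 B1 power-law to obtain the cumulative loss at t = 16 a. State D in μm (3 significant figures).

carbon steel: temperature factor f = -0.054·(8.5) = -0.4590
  sulphur-dioxide contribution → 25.63 μm/a
  chloride contribution → 60.45 μm/a
  total first-year rate 86.08 μm/a
ISO 9224: D(t) = r_corr · t^b with b = 0.523 (carbon steel, B1)
  D(16) = 86.08 × 16^0.523 = 86.08 × 4.263 = 367 μm

D(16) = 367 μm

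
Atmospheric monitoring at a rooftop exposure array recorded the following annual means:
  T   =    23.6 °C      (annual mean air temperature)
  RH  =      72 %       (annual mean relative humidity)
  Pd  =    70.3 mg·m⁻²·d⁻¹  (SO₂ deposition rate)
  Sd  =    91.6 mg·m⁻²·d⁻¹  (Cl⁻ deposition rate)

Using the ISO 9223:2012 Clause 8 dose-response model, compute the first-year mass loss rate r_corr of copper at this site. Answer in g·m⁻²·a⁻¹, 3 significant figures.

r_corr = 16.6 g·m⁻²·a⁻¹

copper: T>10 °C ⇒ hinge -0.080·(23.6−10) = -1.0880
  sulphur-dioxide contribution → 0.3774 μm/a
  chloride contribution → 1.473 μm/a
  total first-year rate 1.851 μm/a
Convert to mass loss: 1.851 μm/a × 8.96 g/cm³ = 16.58 g·m⁻²·a⁻¹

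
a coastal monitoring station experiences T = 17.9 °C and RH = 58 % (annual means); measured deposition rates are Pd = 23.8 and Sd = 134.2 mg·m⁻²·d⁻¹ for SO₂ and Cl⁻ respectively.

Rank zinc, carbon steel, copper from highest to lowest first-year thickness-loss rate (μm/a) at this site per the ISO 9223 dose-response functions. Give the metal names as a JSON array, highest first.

zinc: T>10 °C ⇒ hinge -0.071·(17.9−10) = -0.5609
  SO₂ term: 0.0129·23.8^0.44·exp(0.046·58-0.5609) = 0.4279
  Cl⁻ term: 0.0175·134.2^0.57·exp(0.008·58+0.085·17.9) = 2.08
  sum: 0.4279 + 2.08 → r_corr = 2.508 μm/a
carbon steel: temperature factor f = -0.054·(7.9) = -0.4266
  SO₂ term: 1.77·23.8^0.52·exp(0.02·58-0.4266) = 19.16
  Cl⁻ term: 0.102·134.2^0.62·exp(0.033·58+0.04·17.9) = 29.51
  r_corr = 19.16 + 29.51 = 48.67 μm/a
copper: T>10 °C ⇒ hinge -0.080·(17.9−10) = -0.6320
  SO₂ term: 0.0053·23.8^0.26·exp(0.059·58-0.6320) = 0.1967
  Sd branch = 0.01025·Sd^0.27·e^(0.036·RH+0.049·T) = 0.7464 μm/a
  sum: 0.1967 + 0.7464 → r_corr = 0.9431 μm/a
Ordering by μm/a: carbon steel (48.7) > zinc (2.51) > copper (0.943)

["carbon steel", "zinc", "copper"]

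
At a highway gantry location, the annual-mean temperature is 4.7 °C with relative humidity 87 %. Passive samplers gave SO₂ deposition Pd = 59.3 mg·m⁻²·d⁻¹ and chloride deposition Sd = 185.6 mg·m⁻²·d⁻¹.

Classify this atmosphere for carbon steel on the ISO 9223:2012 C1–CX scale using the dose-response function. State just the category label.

carbon steel: T≤10 °C ⇒ hinge +0.150·(4.7−10) = -0.7950
  Pd branch = 1.77·Pd^0.52·e^(0.02·RH+f) = 38.05 μm/a
  Sd branch = 0.102·Sd^0.62·e^(0.033·RH+0.04·T) = 55.41 μm/a
  sum: 38.05 + 55.41 → r_corr = 93.47 μm/a
ISO 9223 Table 2 (carbon steel): 80 < 93.5 ≤ 200 μm/a ⇒ C5

C5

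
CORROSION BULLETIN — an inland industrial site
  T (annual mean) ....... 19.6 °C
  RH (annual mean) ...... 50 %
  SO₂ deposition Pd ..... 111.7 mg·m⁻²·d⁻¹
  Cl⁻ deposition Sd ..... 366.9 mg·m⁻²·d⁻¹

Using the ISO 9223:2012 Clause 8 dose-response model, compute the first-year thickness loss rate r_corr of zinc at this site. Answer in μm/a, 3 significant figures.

r_corr = 4.52 μm/a

zinc: T>10 °C ⇒ hinge -0.071·(19.6−10) = -0.6816
  SO₂ term: 0.0129·111.7^0.44·exp(0.046·50-0.6816) = 0.5183
  Cl⁻ term: 0.0175·366.9^0.57·exp(0.008·50+0.085·19.6) = 4
  r_corr = 0.5183 + 4 = 4.519 μm/a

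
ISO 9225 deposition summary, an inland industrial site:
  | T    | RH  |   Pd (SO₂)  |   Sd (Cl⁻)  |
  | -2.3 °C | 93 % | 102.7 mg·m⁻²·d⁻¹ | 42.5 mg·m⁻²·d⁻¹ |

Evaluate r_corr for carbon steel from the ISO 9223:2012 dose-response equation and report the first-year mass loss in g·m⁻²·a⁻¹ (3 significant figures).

carbon steel: f(T) = +0.150·(T−10) [T≤10 °C] = -1.8450
  sulphur-dioxide contribution → 19.98 μm/a
  chloride contribution → 20.47 μm/a
  total first-year rate 40.44 μm/a
Convert to mass loss: 40.44 μm/a × 7.85 g/cm³ = 317.5 g·m⁻²·a⁻¹

r_corr = 317 g·m⁻²·a⁻¹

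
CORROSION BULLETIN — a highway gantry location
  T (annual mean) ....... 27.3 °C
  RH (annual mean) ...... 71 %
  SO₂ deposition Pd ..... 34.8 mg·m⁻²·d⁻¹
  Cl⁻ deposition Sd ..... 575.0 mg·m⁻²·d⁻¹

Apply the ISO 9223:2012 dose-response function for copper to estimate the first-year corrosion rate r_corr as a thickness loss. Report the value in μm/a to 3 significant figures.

copper: T>10 °C ⇒ hinge -0.080·(27.3−10) = -1.3840
  Pd branch = 0.0053·Pd^0.26·e^(0.059·RH+f) = 0.2204 μm/a
  Sd branch = 0.01025·Sd^0.27·e^(0.036·RH+0.049·T) = 2.798 μm/a
  sum: 0.2204 + 2.798 → r_corr = 3.018 μm/a

r_corr = 3.02 μm/a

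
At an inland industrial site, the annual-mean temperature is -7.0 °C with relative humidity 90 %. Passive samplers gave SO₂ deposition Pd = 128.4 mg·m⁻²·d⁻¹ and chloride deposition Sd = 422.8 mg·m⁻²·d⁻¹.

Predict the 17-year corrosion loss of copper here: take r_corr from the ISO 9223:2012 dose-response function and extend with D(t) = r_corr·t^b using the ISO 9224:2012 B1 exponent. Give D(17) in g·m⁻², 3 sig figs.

D(17) = 82.7 g·m⁻²

copper: f(T) = +0.126·(T−10) [T≤10 °C] = -2.1420
  sulphur-dioxide contribution → 0.445 μm/a
  chloride contribution → 0.9505 μm/a
  ⇒ r_corr(copper) = 1.395 μm/a
Long-term exponent b (ISO 9224 Table 2, B1) = 0.667
  D(17) = 1.395 × 17^0.667 = 1.395 × 6.618 = 9.235 μm
  Mass loss = 9.235 μm × 8.96 g/cm³ = 82.74 g·m⁻²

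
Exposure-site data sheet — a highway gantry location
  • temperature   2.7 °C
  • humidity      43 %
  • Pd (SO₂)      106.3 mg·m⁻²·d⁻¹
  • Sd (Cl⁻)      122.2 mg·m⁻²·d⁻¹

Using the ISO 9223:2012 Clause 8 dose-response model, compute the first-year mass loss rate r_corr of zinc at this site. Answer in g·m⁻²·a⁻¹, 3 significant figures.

zinc: temperature factor f = +0.038·(-7.3) = -0.2774
  Pd branch = 0.0129·Pd^0.44·e^(0.046·RH+f) = 0.5506 μm/a
  Sd branch = 0.0175·Sd^0.57·e^(0.008·RH+0.085·T) = 0.4805 μm/a
  r_corr = 0.5506 + 0.4805 = 1.031 μm/a
Convert to mass loss: 1.031 μm/a × 7.14 g/cm³ = 7.362 g·m⁻²·a⁻¹

r_corr = 7.36 g·m⁻²·a⁻¹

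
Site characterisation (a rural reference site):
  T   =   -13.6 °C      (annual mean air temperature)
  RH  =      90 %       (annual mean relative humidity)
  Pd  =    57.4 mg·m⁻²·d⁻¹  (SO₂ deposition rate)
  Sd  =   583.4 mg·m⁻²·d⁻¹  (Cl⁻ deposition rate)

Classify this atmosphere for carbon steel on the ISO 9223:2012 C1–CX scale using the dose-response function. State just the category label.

carbon steel: temperature factor f = +0.150·(-23.6) = -3.5400
  SO₂ term: 1.77·57.4^0.52·exp(0.02·90-3.5400) = 2.552
  Sd branch = 0.102·Sd^0.62·e^(0.033·RH+0.04·T) = 59.85 μm/a
  sum: 2.552 + 59.85 → r_corr = 62.41 μm/a
62.4 μm/a falls in (50, 80] for carbon steel → category C4

C4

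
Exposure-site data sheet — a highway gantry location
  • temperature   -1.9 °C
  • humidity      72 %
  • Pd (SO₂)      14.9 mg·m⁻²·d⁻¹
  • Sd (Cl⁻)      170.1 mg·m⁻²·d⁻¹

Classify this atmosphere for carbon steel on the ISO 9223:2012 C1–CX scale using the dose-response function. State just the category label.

carbon steel: temperature factor f = +0.150·(-11.9) = -1.7850
  Pd branch = 1.77·Pd^0.52·e^(0.02·RH+f) = 5.107 μm/a
  Sd branch = 0.102·Sd^0.62·e^(0.033·RH+0.04·T) = 24.58 μm/a
  sum: 5.107 + 24.58 → r_corr = 29.68 μm/a
29.7 μm/a falls in (25, 50] for carbon steel → category C3

C3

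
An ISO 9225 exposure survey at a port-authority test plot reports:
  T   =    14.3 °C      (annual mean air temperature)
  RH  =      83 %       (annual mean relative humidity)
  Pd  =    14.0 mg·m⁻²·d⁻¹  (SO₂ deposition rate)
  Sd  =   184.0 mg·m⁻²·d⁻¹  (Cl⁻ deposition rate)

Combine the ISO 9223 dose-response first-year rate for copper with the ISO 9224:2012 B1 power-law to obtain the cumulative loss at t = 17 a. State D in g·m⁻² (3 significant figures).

D(17) = 159 g·m⁻²

copper: T>10 °C ⇒ hinge -0.080·(14.3−10) = -0.3440
  Pd branch = 0.0053·Pd^0.26·e^(0.059·RH+f) = 0.9991 μm/a
  Sd branch = 0.01025·Sd^0.27·e^(0.036·RH+0.049·T) = 1.676 μm/a
  r_corr = 0.9991 + 1.676 = 2.675 μm/a
ISO 9224: D(t) = r_corr · t^b with b = 0.667 (copper, B1)
  D(17) = 2.675 × 17^0.667 = 2.675 × 6.618 = 17.7 μm
  Mass loss = 17.7 μm × 8.96 g/cm³ = 158.6 g·m⁻²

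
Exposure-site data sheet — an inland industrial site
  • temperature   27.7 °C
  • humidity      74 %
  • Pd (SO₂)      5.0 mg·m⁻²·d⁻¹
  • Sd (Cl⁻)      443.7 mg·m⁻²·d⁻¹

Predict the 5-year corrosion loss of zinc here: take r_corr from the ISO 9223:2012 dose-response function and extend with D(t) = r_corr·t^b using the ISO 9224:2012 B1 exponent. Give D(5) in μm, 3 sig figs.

zinc: T>10 °C ⇒ hinge -0.071·(27.7−10) = -1.2567
  Pd branch = 0.0129·Pd^0.44·e^(0.046·RH+f) = 0.2242 μm/a
  Cl⁻ term: 0.0175·443.7^0.57·exp(0.008·74+0.085·27.7) = 10.75
  sum: 0.2242 + 10.75 → r_corr = 10.98 μm/a
Long-term exponent b (ISO 9224 Table 2, B1) = 0.813
  D(5) = 10.98 × 5^0.813 = 10.98 × 3.701 = 40.62 μm

D(5) = 40.6 μm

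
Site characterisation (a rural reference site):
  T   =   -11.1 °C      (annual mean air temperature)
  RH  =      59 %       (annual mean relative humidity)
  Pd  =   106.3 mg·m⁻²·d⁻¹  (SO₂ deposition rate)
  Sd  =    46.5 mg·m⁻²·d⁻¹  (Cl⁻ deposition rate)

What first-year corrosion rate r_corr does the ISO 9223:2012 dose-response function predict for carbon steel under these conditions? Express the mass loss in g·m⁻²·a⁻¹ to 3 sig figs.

carbon steel: f(T) = +0.150·(T−10) [T≤10 °C] = -3.1650
  SO₂ term: 1.77·106.3^0.52·exp(0.02·59-3.1650) = 2.752
  Sd branch = 0.102·Sd^0.62·e^(0.033·RH+0.04·T) = 4.956 μm/a
  r_corr = 2.752 + 4.956 = 7.709 μm/a
Convert to mass loss: 7.709 μm/a × 7.85 g/cm³ = 60.51 g·m⁻²·a⁻¹

r_corr = 60.5 g·m⁻²·a⁻¹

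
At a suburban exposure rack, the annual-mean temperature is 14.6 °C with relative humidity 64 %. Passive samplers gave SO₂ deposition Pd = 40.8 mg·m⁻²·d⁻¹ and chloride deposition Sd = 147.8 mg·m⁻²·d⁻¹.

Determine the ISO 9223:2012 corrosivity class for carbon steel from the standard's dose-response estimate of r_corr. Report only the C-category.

C4

carbon steel: T>10 °C ⇒ hinge -0.054·(14.6−10) = -0.2484
  sulphur-dioxide contribution → 34.16 μm/a
  chloride contribution → 33.47 μm/a
  total first-year rate 67.63 μm/a
Category bounds: 50…80 μm/a bracket r_corr ⇒ C4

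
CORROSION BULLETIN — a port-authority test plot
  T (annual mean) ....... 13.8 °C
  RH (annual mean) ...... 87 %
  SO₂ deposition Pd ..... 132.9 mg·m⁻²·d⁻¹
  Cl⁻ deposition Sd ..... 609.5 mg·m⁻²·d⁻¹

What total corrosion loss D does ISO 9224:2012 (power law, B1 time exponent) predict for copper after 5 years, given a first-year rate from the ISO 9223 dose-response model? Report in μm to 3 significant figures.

copper: f(T) = -0.080·(T−10) [T>10 °C] = -0.3040
  Pd branch = 0.0053·Pd^0.26·e^(0.059·RH+f) = 2.364 μm/a
  Sd branch = 0.01025·Sd^0.27·e^(0.036·RH+0.049·T) = 2.609 μm/a
  sum: 2.364 + 2.609 → r_corr = 4.973 μm/a
Long-term exponent b (ISO 9224 Table 2, B1) = 0.667
  D(5) = 4.973 × 5^0.667 = 4.973 × 2.926 = 14.55 μm

D(5) = 14.5 μm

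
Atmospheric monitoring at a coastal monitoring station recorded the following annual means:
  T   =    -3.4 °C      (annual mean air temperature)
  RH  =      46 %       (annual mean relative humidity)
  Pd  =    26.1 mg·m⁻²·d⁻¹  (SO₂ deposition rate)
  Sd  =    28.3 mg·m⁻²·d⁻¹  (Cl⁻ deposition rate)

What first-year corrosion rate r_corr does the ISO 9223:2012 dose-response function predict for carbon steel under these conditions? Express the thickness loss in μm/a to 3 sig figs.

carbon steel: T≤10 °C ⇒ hinge +0.150·(-3.4−10) = -2.0100
  Pd branch = 1.77·Pd^0.52·e^(0.02·RH+f) = 3.245 μm/a
  Sd branch = 0.102·Sd^0.62·e^(0.033·RH+0.04·T) = 3.228 μm/a
  sum: 3.245 + 3.228 → r_corr = 6.473 μm/a

r_corr = 6.47 μm/a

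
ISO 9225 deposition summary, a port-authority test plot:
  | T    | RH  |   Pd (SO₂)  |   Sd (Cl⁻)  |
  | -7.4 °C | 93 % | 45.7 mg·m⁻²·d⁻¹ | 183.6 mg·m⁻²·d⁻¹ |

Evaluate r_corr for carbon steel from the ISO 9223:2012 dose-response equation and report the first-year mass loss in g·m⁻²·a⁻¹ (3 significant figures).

r_corr = 373 g·m⁻²·a⁻¹

carbon steel: temperature factor f = +0.150·(-17.4) = -2.6100
  Pd branch = 1.77·Pd^0.52·e^(0.02·RH+f) = 6.101 μm/a
  Cl⁻ term: 0.102·183.6^0.62·exp(0.033·93+0.04·-7.4) = 41.35
  sum: 6.101 + 41.35 → r_corr = 47.45 μm/a
Convert to mass loss: 47.45 μm/a × 7.85 g/cm³ = 372.5 g·m⁻²·a⁻¹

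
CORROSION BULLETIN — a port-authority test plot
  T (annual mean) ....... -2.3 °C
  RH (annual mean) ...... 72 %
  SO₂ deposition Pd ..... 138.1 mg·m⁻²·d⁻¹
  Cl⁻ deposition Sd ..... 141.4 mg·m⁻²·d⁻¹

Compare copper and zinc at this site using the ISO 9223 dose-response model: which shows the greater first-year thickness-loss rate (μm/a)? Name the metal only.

zinc

copper: T≤10 °C ⇒ hinge +0.126·(-2.3−10) = -1.5498
  SO₂ term: 0.0053·138.1^0.26·exp(0.059·72-1.5498) = 0.2835
  Sd branch = 0.01025·Sd^0.27·e^(0.036·RH+0.049·T) = 0.4657 μm/a
  sum: 0.2835 + 0.4657 → r_corr = 0.7492 μm/a
zinc: f(T) = +0.038·(T−10) [T≤10 °C] = -0.4674
  SO₂ term: 0.0129·138.1^0.44·exp(0.046·72-0.4674) = 1.939
  Cl⁻ term: 0.0175·141.4^0.57·exp(0.008·72+0.085·-2.3) = 0.4306
  r_corr = 1.939 + 0.4306 = 2.37 μm/a
Ordering by μm/a: zinc (2.37) > copper (0.749)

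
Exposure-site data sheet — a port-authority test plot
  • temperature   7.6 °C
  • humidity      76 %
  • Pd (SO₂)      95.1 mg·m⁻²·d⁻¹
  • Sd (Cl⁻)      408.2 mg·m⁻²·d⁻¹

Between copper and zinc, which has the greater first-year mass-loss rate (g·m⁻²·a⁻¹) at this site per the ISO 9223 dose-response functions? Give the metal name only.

copper: T≤10 °C ⇒ hinge +0.126·(7.6−10) = -0.3024
  Pd branch = 0.0053·Pd^0.26·e^(0.059·RH+f) = 1.134 μm/a
  Sd branch = 0.01025·Sd^0.27·e^(0.036·RH+0.049·T) = 1.163 μm/a
  r_corr = 1.134 + 1.163 = 2.297 μm/a
  mass loss = 2.297 μm/a × 8.96 g/cm³ = 20.58 g·m⁻²·a⁻¹
zinc: f(T) = +0.038·(T−10) [T≤10 °C] = -0.0912
  Pd branch = 0.0129·Pd^0.44·e^(0.046·RH+f) = 2.882 μm/a
  Cl⁻ term: 0.0175·408.2^0.57·exp(0.008·76+0.085·7.6) = 1.887
  sum: 2.882 + 1.887 → r_corr = 4.769 μm/a
  mass loss = 4.769 μm/a × 7.14 g/cm³ = 34.05 g·m⁻²·a⁻¹
Ordering by g·m⁻²·a⁻¹: zinc (34.1) > copper (20.6)

zinc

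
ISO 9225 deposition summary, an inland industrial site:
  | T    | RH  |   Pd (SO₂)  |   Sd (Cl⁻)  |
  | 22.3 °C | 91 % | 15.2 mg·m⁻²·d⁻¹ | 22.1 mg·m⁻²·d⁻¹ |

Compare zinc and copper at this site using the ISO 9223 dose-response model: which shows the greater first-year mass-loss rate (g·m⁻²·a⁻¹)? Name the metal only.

zinc: temperature factor f = -0.071·(12.3) = -0.8733
  SO₂ term: 0.0129·15.2^0.44·exp(0.046·91-0.8733) = 1.173
  Sd branch = 0.0175·Sd^0.57·e^(0.008·RH+0.085·T) = 1.408 μm/a
  r_corr = 1.173 + 1.408 = 2.581 μm/a
  mass loss = 2.581 μm/a × 7.14 g/cm³ = 18.43 g·m⁻²·a⁻¹
copper: T>10 °C ⇒ hinge -0.080·(22.3−10) = -0.9840
  Pd branch = 0.0053·Pd^0.26·e^(0.059·RH+f) = 0.8629 μm/a
  Cl⁻ term: 0.01025·22.1^0.27·exp(0.036·91+0.049·22.3) = 1.866
  r_corr = 0.8629 + 1.866 = 2.729 μm/a
  mass loss = 2.729 μm/a × 8.96 g/cm³ = 24.45 g·m⁻²·a⁻¹
Ordering by g·m⁻²·a⁻¹: copper (24.5) > zinc (18.4)

copper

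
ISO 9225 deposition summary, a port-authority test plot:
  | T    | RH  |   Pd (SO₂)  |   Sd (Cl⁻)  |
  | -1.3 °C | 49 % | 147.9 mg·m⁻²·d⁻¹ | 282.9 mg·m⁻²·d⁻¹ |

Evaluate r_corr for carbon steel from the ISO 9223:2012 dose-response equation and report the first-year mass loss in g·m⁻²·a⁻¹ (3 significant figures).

r_corr = 218 g·m⁻²·a⁻¹

carbon steel: temperature factor f = +0.150·(-11.3) = -1.6950
  SO₂ term: 1.77·147.9^0.52·exp(0.02·49-1.6950) = 11.64
  Sd branch = 0.102·Sd^0.62·e^(0.033·RH+0.04·T) = 16.15 μm/a
  r_corr = 11.64 + 16.15 = 27.79 μm/a
Convert to mass loss: 27.79 μm/a × 7.85 g/cm³ = 218.2 g·m⁻²·a⁻¹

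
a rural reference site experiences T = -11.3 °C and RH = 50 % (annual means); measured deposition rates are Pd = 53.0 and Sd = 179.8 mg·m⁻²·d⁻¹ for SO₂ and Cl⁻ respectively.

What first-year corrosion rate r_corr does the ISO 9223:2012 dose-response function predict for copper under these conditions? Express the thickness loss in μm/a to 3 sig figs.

r_corr = 0.164 μm/a

copper: temperature factor f = +0.126·(-21.3) = -2.6838
  Pd branch = 0.0053·Pd^0.26·e^(0.059·RH+f) = 0.01942 μm/a
  Cl⁻ term: 0.01025·179.8^0.27·exp(0.036·50+0.049·-11.3) = 0.1448
  r_corr = 0.01942 + 0.1448 = 0.1642 μm/a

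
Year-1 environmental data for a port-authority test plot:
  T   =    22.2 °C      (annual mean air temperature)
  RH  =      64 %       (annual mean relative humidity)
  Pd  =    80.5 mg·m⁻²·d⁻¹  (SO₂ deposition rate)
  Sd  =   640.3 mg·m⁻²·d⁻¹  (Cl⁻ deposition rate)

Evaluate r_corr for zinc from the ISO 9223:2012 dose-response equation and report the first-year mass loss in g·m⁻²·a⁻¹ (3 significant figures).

r_corr = 59.8 g·m⁻²·a⁻¹

zinc: T>10 °C ⇒ hinge -0.071·(22.2−10) = -0.8662
  Pd branch = 0.0129·Pd^0.44·e^(0.046·RH+f) = 0.7104 μm/a
  Cl⁻ term: 0.0175·640.3^0.57·exp(0.008·64+0.085·22.2) = 7.666
  sum: 0.7104 + 7.666 → r_corr = 8.376 μm/a
Convert to mass loss: 8.376 μm/a × 7.14 g/cm³ = 59.81 g·m⁻²·a⁻¹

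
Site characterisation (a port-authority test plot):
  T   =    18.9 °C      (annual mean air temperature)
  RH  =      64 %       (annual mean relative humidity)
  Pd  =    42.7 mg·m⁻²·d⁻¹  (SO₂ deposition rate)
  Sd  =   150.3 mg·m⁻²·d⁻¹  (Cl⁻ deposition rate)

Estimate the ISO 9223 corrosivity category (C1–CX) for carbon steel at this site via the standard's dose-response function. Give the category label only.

C4

carbon steel: f(T) = -0.054·(T−10) [T>10 °C] = -0.4806
  Pd branch = 1.77·Pd^0.52·e^(0.02·RH+f) = 27.73 μm/a
  Sd branch = 0.102·Sd^0.62·e^(0.033·RH+0.04·T) = 40.17 μm/a
  r_corr = 27.73 + 40.17 = 67.9 μm/a
Category bounds: 50…80 μm/a bracket r_corr ⇒ C4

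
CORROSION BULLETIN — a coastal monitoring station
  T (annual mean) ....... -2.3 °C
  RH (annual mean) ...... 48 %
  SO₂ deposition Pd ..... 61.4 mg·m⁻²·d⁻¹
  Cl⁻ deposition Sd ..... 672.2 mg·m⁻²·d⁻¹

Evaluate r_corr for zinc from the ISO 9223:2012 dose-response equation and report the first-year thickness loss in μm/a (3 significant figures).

r_corr = 1.31 μm/a

zinc: temperature factor f = +0.038·(-12.3) = -0.4674
  Pd branch = 0.0129·Pd^0.44·e^(0.046·RH+f) = 0.4501 μm/a
  Sd branch = 0.0175·Sd^0.57·e^(0.008·RH+0.085·T) = 0.8641 μm/a
  r_corr = 0.4501 + 0.8641 = 1.314 μm/a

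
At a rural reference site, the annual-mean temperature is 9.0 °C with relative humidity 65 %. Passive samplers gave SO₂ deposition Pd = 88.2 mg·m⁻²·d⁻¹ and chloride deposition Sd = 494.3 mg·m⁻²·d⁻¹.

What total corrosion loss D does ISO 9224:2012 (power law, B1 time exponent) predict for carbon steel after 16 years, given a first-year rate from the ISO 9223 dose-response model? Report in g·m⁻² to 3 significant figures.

D(16) = 3.88e+03 g·m⁻²

carbon steel: temperature factor f = +0.150·(-1.0) = -0.1500
  Pd branch = 1.77·Pd^0.52·e^(0.02·RH+f) = 57.42 μm/a
  Sd branch = 0.102·Sd^0.62·e^(0.033·RH+0.04·T) = 58.45 μm/a
  sum: 57.42 + 58.45 → r_corr = 115.9 μm/a
Power-law: D(16) = r_corr · 16^0.523
  D(16) = 115.9 × 16^0.523 = 115.9 × 4.263 = 494 μm
  Mass loss = 494 μm × 7.85 g/cm³ = 3878 g·m⁻²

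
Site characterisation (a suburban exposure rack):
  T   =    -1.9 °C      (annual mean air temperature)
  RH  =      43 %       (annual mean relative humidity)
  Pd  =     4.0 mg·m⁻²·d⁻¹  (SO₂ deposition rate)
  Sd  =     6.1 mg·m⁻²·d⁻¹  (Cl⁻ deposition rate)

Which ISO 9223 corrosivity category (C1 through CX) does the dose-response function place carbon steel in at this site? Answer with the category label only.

C2

carbon steel: f(T) = +0.150·(T−10) [T≤10 °C] = -1.7850
  sulphur-dioxide contribution → 1.443 μm/a
  chloride contribution → 1.199 μm/a
  total first-year rate 2.642 μm/a
2.64 μm/a falls in (1.3, 25] for carbon steel → category C2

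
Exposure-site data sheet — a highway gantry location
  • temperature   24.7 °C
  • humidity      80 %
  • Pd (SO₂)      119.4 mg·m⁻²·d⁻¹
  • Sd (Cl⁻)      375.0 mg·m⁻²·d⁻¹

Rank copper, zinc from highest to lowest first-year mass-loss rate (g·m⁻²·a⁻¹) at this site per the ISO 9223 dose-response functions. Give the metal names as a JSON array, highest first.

["zinc", "copper"]

copper: temperature factor f = -0.080·(14.7) = -1.1760
  Pd branch = 0.0053·Pd^0.26·e^(0.059·RH+f) = 0.636 μm/a
  Sd branch = 0.01025·Sd^0.27·e^(0.036·RH+0.049·T) = 3.035 μm/a
  r_corr = 0.636 + 3.035 = 3.671 μm/a
  mass loss = 3.671 μm/a × 8.96 g/cm³ = 32.89 g·m⁻²·a⁻¹
zinc: T>10 °C ⇒ hinge -0.071·(24.7−10) = -1.0437
  Pd branch = 0.0129·Pd^0.44·e^(0.046·RH+f) = 1.477 μm/a
  Cl⁻ term: 0.0175·375.0^0.57·exp(0.008·80+0.085·24.7) = 7.943
  r_corr = 1.477 + 7.943 = 9.42 μm/a
  mass loss = 9.42 μm/a × 7.14 g/cm³ = 67.26 g·m⁻²·a⁻¹
Ordering by g·m⁻²·a⁻¹: zinc (67.3) > copper (32.9)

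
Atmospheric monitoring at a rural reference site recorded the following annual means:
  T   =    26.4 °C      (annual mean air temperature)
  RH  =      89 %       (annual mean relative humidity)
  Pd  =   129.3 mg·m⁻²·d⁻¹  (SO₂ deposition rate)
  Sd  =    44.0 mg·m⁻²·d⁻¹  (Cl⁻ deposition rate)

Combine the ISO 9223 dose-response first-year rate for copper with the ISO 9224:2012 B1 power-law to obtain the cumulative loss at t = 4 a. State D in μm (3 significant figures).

copper: temperature factor f = -0.080·(16.4) = -1.3120
  Pd branch = 0.0053·Pd^0.26·e^(0.059·RH+f) = 0.9638 μm/a
  Sd branch = 0.01025·Sd^0.27·e^(0.036·RH+0.049·T) = 2.557 μm/a
  r_corr = 0.9638 + 2.557 = 3.521 μm/a
ISO 9224: D(t) = r_corr · t^b with b = 0.667 (copper, B1)
  D(4) = 3.521 × 4^0.667 = 3.521 × 2.521 = 8.876 μm

D(4) = 8.88 μm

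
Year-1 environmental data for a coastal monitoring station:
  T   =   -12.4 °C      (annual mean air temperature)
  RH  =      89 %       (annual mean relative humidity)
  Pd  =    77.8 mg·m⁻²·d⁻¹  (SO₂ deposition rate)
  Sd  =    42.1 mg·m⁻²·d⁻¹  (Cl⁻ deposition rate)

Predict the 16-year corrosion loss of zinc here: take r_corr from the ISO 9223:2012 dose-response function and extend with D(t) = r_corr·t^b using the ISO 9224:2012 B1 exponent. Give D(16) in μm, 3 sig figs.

zinc: T≤10 °C ⇒ hinge +0.038·(-12.4−10) = -0.8512
  sulphur-dioxide contribution → 2.244 μm/a
  chloride contribution → 0.1048 μm/a
  ⇒ r_corr(zinc) = 2.348 μm/a
Long-term exponent b (ISO 9224 Table 2, B1) = 0.813
  D(16) = 2.348 × 16^0.813 = 2.348 × 9.527 = 22.37 μm

D(16) = 22.4 μm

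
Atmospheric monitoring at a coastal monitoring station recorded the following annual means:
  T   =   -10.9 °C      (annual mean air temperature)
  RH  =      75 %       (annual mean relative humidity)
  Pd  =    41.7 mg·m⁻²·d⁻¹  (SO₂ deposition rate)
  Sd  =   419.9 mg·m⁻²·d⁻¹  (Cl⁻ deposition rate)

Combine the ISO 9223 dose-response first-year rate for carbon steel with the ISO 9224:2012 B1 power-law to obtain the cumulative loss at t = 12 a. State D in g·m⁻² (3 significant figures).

carbon steel: temperature factor f = +0.150·(-20.9) = -3.1350
  Pd branch = 1.77·Pd^0.52·e^(0.02·RH+f) = 2.401 μm/a
  Cl⁻ term: 0.102·419.9^0.62·exp(0.033·75+0.04·-10.9) = 33.15
  r_corr = 2.401 + 33.15 = 35.55 μm/a
Long-term exponent b (ISO 9224 Table 2, B1) = 0.523
  D(12) = 35.55 × 12^0.523 = 35.55 × 3.668 = 130.4 μm
  Mass loss = 130.4 μm × 7.85 g/cm³ = 1024 g·m⁻²

D(12) = 1.02e+03 g·m⁻²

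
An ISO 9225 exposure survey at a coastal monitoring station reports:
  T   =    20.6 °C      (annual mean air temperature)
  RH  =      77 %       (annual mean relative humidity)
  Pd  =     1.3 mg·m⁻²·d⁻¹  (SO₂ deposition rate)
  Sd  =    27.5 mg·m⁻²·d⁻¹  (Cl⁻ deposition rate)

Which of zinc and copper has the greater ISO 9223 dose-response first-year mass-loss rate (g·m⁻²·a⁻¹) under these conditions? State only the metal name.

copper

zinc: T>10 °C ⇒ hinge -0.071·(20.6−10) = -0.7526
  sulphur-dioxide contribution → 0.2356 μm/a
  chloride contribution → 1.234 μm/a
  total first-year rate 1.47 μm/a
  mass loss = 1.47 μm/a × 7.14 g/cm³ = 10.5 g·m⁻²·a⁻¹
copper: f(T) = -0.080·(T−10) [T>10 °C] = -0.8480
  sulphur-dioxide contribution → 0.2284 μm/a
  chloride contribution → 1.1 μm/a
  ⇒ r_corr(copper) = 1.329 μm/a
  mass loss = 1.329 μm/a × 8.96 g/cm³ = 11.91 g·m⁻²·a⁻¹
Ordering by g·m⁻²·a⁻¹: copper (11.9) > zinc (10.5)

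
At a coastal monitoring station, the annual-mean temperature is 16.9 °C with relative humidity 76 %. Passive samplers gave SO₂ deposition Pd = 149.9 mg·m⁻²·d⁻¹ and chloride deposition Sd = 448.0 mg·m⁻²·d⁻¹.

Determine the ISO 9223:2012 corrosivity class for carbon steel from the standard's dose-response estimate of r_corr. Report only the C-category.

C5

carbon steel: temperature factor f = -0.054·(6.9) = -0.3726
  SO₂ term: 1.77·149.9^0.52·exp(0.02·76-0.3726) = 75.46
  Cl⁻ term: 0.102·448.0^0.62·exp(0.033·76+0.04·16.9) = 108.4
  r_corr = 75.46 + 108.4 = 183.9 μm/a
184 μm/a falls in (80, 200] for carbon steel → category C5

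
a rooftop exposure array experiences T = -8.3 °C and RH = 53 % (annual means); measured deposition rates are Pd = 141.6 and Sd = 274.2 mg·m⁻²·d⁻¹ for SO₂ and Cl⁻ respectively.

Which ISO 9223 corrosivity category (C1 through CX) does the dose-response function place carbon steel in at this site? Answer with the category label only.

C2

carbon steel: T≤10 °C ⇒ hinge +0.150·(-8.3−10) = -2.7450
  SO₂ term: 1.77·141.6^0.52·exp(0.02·53-2.7450) = 4.313
  Sd branch = 0.102·Sd^0.62·e^(0.033·RH+0.04·T) = 13.66 μm/a
  r_corr = 4.313 + 13.66 = 17.98 μm/a
Category bounds: 1.3…25 μm/a bracket r_corr ⇒ C2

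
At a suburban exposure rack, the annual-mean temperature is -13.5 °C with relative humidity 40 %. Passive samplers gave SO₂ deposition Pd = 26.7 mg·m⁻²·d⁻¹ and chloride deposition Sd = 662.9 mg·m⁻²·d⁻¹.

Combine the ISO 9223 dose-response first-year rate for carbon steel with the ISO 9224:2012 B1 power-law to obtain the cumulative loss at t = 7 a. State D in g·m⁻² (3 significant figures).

carbon steel: T≤10 °C ⇒ hinge +0.150·(-13.5−10) = -3.5250
  sulphur-dioxide contribution → 0.6402 μm/a
  chloride contribution → 12.49 μm/a
  ⇒ r_corr(carbon steel) = 13.13 μm/a
Long-term exponent b (ISO 9224 Table 2, B1) = 0.523
  D(7) = 13.13 × 7^0.523 = 13.13 × 2.767 = 36.34 μm
  Mass loss = 36.34 μm × 7.85 g/cm³ = 285.2 g·m⁻²

D(7) = 285 g·m⁻²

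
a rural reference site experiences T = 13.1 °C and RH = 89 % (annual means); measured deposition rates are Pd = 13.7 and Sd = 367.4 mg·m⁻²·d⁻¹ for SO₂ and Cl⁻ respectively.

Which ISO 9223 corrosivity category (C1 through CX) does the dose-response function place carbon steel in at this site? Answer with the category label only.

C5

carbon steel: temperature factor f = -0.054·(3.1) = -0.1674
  Pd branch = 1.77·Pd^0.52·e^(0.02·RH+f) = 34.63 μm/a
  Sd branch = 0.102·Sd^0.62·e^(0.033·RH+0.04·T) = 126.5 μm/a
  r_corr = 34.63 + 126.5 = 161.1 μm/a
ISO 9223 Table 2 (carbon steel): 80 < 161 ≤ 200 μm/a ⇒ C5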